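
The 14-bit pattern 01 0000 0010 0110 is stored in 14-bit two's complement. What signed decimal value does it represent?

4134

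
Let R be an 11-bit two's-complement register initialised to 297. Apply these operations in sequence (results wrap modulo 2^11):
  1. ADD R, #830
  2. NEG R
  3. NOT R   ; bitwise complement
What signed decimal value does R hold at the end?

Start: R = 297 = 00100101001.
R = 297 + 830 = 1127; wraps to -921 = 10001100111
R = −(-921) = 921 = 01110011001
R = NOT 01110011001 = 10001100110 = -922

-922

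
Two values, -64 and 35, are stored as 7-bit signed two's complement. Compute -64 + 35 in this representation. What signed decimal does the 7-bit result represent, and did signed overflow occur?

-64 → 1000000
35 → 0100011
  1000000
+ 0100011
= 1100011
Result 1100011: MSB = 1 → 99 − 128 = -29.
Addends have opposite signs, so signed overflow cannot occur.

-29; no overflow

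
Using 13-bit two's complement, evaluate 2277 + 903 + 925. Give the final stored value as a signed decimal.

2277 + 903 = 3180 (0110001101100)
3180 + 925 = 4105 → wraps to -4087 (1000000001001)

-4087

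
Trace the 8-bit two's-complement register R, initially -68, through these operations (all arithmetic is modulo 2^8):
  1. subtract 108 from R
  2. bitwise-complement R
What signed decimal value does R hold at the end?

Start: R = -68 = 10111100.
R = -68 − 108 = -176; wraps to 80 = 01010000
R = NOT 01010000 = 10101111 = -81

-81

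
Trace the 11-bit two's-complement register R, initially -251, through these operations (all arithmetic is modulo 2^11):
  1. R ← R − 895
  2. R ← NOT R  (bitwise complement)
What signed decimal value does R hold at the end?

Start: R = -251 = 11100000101.
R = -251 − 895 = -1146; wraps to 902 = 01110000110
R = NOT 01110000110 = 10001111001 = -903

-903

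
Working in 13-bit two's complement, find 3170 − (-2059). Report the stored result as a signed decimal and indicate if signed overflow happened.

3170 → 0110001100010
-2059 → 1011111110101
Subtract via negate-and-add: invert 1011111110101 + 1 = 0100000001011 (i.e. 2059).
  0110001100010
+ 0100000001011
= 1010001101101
Result 1010001101101: MSB = 1 → 5229 − 8192 = -2963.
Both addends (after negating the subtrahend) are non-negative but the stored result is negative: signed overflow. The true value 3170 − (-2059) = 5229 lies outside [-4096, 4095].

-2963; overflow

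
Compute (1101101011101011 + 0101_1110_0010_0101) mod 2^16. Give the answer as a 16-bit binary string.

0011100100010000

  1101101011101011
+ 0101111000100101
= 0011100100010000  (discard carry-out 1)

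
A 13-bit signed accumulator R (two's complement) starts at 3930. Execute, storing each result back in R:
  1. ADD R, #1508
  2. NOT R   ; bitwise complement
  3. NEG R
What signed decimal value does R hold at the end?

Start: R = 3930 = 0111101011010.
R = 3930 + 1508 = 5438; wraps to -2754 = 1010100111110
R = NOT 1010100111110 = 0101011000001 = 2753
R = −(2753) = -2753 = 1010100111111

-2753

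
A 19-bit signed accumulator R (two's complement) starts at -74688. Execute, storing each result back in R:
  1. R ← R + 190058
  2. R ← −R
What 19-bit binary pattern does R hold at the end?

1100011110101010110

Start: R = -74688 = 1101101110001000000.
R = -74688 + 190058 = 115370 = 0011100001010101010
R = −(115370) = -115370 = 1100011110101010110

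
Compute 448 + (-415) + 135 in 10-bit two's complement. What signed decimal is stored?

168

448 + (-415) = 33 (0000100001)
33 + 135 = 168 (0010101000)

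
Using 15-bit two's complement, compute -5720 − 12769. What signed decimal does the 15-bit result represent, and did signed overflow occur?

14279; overflow

-5720 → 110100110101000
12769 → 011000111100001
Subtract via negate-and-add: invert 011000111100001 + 1 = 100111000011111 (i.e. -12769).
  110100110101000
+ 100111000011111
= 011011111000111  (discard carry-out 1)
Result 011011111000111: MSB = 0 → value 14279.
Both addends (after negating the subtrahend) are negative but the stored result is non-negative: signed overflow. The true value -5720 − 12769 = -18489 lies outside [-16384, 16383].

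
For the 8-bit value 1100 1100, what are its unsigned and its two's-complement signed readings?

Unsigned: 11001100 = 204.
Signed: MSB=1 → 204 − 256 = -52.

unsigned = 204, signed = -52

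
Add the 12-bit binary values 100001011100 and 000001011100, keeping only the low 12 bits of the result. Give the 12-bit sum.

  100001011100
+ 000001011100
= 100010111000

100010111000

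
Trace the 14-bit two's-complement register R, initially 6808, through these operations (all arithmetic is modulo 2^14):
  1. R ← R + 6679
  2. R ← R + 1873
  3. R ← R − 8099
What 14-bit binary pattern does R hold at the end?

01110001011101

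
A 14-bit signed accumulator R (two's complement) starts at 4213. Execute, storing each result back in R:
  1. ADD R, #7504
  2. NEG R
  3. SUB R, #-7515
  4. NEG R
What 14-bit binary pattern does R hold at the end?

Start: R = 4213 = 01000001110101.
R = 4213 + 7504 = 11717; wraps to -4667 = 10110111000101
R = −(-4667) = 4667 = 01001000111011
R = 4667 − (-7515) = 12182; wraps to -4202 = 10111110010110
R = −(-4202) = 4202 = 01000001101010

01000001101010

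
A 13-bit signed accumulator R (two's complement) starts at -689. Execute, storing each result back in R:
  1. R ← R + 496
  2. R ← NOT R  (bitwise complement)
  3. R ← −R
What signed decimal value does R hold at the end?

Start: R = -689 = 1110101001111.
R = -689 + 496 = -193 = 1111100111111
R = NOT 1111100111111 = 0000011000000 = 192
R = −(192) = -192 = 1111101000000

-192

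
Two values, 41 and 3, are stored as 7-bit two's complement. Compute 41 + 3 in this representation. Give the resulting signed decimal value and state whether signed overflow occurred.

41 → 0101001
3 → 0000011
  0101001
+ 0000011
= 0101100
Result 0101100: MSB = 0 → value 44.
Both addends are non-negative and so is the stored result: no signed overflow.

44; no overflow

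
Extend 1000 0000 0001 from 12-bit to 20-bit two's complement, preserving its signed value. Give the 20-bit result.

11111111100000000001

MSB of 100000000001 is 1; replicate it into the new high bits.
11111111|100000000001 → 11111111100000000001 (still -2047).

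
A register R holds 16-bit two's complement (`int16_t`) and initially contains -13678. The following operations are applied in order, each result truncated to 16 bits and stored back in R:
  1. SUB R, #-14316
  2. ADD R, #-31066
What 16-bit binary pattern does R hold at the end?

1000100100100100

Start: R = -13678 = 1100101010010010.
R = -13678 − (-14316) = 638 = 0000001001111110
R = 638 + (-31066) = -30428 = 1000100100100100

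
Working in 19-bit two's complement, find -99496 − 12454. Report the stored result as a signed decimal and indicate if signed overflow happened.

-111950; no overflow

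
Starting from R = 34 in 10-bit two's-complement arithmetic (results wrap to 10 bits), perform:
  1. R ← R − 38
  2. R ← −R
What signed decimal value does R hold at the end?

4

Start: R = 34 = 0000100010.
R = 34 − 38 = -4 = 1111111100
R = −(-4) = 4 = 0000000100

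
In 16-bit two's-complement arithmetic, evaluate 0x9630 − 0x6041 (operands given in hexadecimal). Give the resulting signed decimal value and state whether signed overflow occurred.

13807; overflow

0x9630 = 1001011000110000 = -27088 (signed)
0x6041 = 0110000001000001 = 24641 (signed)
Subtract via negate-and-add: invert 0110000001000001 + 1 = 1001111110111111 (i.e. -24641).
  1001011000110000
+ 1001111110111111
= 0011010111101111  (discard carry-out 1)
Result 0011010111101111: MSB = 0 → value 13807.
Both addends (after negating the subtrahend) are negative but the stored result is non-negative: signed overflow. The true value -27088 − 24641 = -51729 lies outside [-32768, 32767].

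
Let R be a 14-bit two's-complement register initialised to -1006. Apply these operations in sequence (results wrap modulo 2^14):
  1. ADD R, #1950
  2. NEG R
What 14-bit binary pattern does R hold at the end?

11110001010000

Start: R = -1006 = 11110000010010.
R = -1006 + 1950 = 944 = 00001110110000
R = −(944) = -944 = 11110001010000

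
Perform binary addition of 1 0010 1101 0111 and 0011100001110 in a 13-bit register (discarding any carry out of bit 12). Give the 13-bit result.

1100111100101

  1001011010111
+ 0011100001110
= 1100111100101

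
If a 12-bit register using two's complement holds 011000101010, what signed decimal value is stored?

1578

MSB is 0, so the value is non-negative: 011000101010 = 1578.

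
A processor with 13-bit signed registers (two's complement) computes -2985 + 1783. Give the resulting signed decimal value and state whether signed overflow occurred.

-2985 → 1010001010111
1783 → 0011011110111
  1010001010111
+ 0011011110111
= 1101101001110
Result 1101101001110: MSB = 1 → 6990 − 8192 = -1202.
Addends have opposite signs, so signed overflow cannot occur.

-1202; no overflow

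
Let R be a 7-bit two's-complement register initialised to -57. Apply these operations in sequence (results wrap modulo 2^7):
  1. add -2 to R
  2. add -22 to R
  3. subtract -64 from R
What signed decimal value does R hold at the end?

Start: R = -57 = 1000111.
R = -57 + (-2) = -59 = 1000101
R = -59 + (-22) = -81; wraps to 47 = 0101111
R = 47 − (-64) = 111; wraps to -17 = 1101111

-17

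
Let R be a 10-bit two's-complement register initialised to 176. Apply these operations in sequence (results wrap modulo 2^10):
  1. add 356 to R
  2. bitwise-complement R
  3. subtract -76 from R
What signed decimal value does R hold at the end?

Start: R = 176 = 0010110000.
R = 176 + 356 = 532; wraps to -492 = 1000010100
R = NOT 1000010100 = 0111101011 = 491
R = 491 − (-76) = 567; wraps to -457 = 1000110111

-457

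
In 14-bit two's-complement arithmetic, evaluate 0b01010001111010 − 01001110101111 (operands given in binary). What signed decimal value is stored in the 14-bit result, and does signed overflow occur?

203; no overflow

0b01010001111010 → 01010001111010 = 5242 (signed)
01001110101111 = 5039 (signed)
Subtract via negate-and-add: invert 01001110101111 + 1 = 10110001010001 (i.e. -5039).
  01010001111010
+ 10110001010001
= 00000011001011  (discard carry-out 1)
Result 00000011001011: MSB = 0 → value 203.
Addends (after negating the subtrahend) have opposite signs, so signed overflow cannot occur.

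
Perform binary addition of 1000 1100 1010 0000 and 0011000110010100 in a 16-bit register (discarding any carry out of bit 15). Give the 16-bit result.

  1000110010100000
+ 0011000110010100
= 1011111000110100

1011111000110100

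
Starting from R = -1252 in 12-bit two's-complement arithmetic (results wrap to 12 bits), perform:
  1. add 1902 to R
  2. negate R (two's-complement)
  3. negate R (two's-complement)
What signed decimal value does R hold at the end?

650

Start: R = -1252 = 101100011100.
R = -1252 + 1902 = 650 = 001010001010
R = −(650) = -650 = 110101110110
R = −(-650) = 650 = 001010001010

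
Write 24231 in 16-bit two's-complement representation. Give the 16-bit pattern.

0101111010100111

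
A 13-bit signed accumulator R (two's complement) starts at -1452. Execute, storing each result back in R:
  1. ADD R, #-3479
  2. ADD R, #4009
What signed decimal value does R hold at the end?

Start: R = -1452 = 1101001010100.
R = -1452 + (-3479) = -4931; wraps to 3261 = 0110010111101
R = 3261 + 4009 = 7270; wraps to -922 = 1110001100110

-922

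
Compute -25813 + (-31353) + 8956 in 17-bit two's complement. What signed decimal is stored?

-48210

-25813 + (-31353) = -57166 (10010000010110010)
-57166 + 8956 = -48210 (10100001110101110)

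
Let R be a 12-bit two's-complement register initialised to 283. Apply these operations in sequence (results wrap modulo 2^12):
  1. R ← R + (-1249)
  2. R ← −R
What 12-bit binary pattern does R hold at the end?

001111000110

Start: R = 283 = 000100011011.
R = 283 + (-1249) = -966 = 110000111010
R = −(-966) = 966 = 001111000110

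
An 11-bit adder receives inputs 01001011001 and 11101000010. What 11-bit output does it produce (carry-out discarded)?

  01001011001
+ 11101000010
= 00110011011  (discard carry-out 1)

00110011011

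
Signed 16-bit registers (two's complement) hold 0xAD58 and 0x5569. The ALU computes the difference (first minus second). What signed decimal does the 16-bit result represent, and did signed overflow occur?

0xAD58 = 1010110101011000 = -21160 (signed)
0x5569 = 0101010101101001 = 21865 (signed)
Subtract via negate-and-add: invert 0101010101101001 + 1 = 1010101010010111 (i.e. -21865).
  1010110101011000
+ 1010101010010111
= 0101011111101111  (discard carry-out 1)
Result 0101011111101111: MSB = 0 → value 22511.
Both addends (after negating the subtrahend) are negative but the stored result is non-negative: signed overflow. The true value -21160 − 21865 = -43025 lies outside [-32768, 32767].

22511; overflow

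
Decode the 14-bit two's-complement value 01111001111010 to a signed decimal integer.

MSB is 0, so the value is non-negative: 01111001111010 = 7802.

7802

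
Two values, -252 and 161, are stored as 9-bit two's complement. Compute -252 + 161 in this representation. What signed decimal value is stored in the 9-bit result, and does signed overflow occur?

-252 → 100000100
161 → 010100001
  100000100
+ 010100001
= 110100101
Result 110100101: MSB = 1 → 421 − 512 = -91.
Addends have opposite signs, so signed overflow cannot occur.

-91; no overflow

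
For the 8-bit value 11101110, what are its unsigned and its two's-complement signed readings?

unsigned = 238, signed = -18

Unsigned: 11101110 = 238.
Signed: MSB=1 → 238 − 256 = -18.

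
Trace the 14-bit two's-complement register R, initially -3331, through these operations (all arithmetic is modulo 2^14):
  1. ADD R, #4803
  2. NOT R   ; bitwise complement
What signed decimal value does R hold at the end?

-1473

Start: R = -3331 = 11001011111101.
R = -3331 + 4803 = 1472 = 00010111000000
R = NOT 00010111000000 = 11101000111111 = -1473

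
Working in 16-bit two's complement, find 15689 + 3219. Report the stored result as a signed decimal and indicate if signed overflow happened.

18908; no overflow

15689 → 0011110101001001
3219 → 0000110010010011
  0011110101001001
+ 0000110010010011
= 0100100111011100
Result 0100100111011100: MSB = 0 → value 18908.
Both addends are non-negative and so is the stored result: no signed overflow.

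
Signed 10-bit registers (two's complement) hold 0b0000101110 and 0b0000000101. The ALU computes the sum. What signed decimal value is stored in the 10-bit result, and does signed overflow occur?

0b0000101110 → 0000101110 = 46 (signed)
0b0000000101 → 0000000101 = 5 (signed)
  0000101110
+ 0000000101
= 0000110011
Result 0000110011: MSB = 0 → value 51.
Both addends are non-negative and so is the stored result: no signed overflow.

51; no overflow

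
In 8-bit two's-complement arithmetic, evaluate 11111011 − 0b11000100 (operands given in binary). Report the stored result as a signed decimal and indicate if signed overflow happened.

11111011 = -5 (signed)
0b11000100 → 11000100 = -60 (signed)
Subtract via negate-and-add: invert 11000100 + 1 = 00111100 (i.e. 60).
  11111011
+ 00111100
= 00110111  (discard carry-out 1)
Result 00110111: MSB = 0 → value 55.
Addends (after negating the subtrahend) have opposite signs, so signed overflow cannot occur.

55; no overflow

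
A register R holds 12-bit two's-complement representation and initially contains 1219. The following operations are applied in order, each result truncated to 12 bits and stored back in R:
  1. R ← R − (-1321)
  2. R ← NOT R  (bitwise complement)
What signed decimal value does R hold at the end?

1555

Start: R = 1219 = 010011000011.
R = 1219 − (-1321) = 2540; wraps to -1556 = 100111101100
R = NOT 100111101100 = 011000010011 = 1555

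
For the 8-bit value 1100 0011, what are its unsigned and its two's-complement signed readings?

Unsigned: 11000011 = 195.
Signed: MSB=1 → 195 − 256 = -61.

unsigned = 195, signed = -61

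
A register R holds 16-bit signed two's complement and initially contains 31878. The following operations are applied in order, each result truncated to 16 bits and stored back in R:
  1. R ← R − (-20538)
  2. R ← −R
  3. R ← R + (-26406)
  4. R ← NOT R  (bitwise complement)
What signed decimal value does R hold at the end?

13285

Start: R = 31878 = 0111110010000110.
R = 31878 − (-20538) = 52416; wraps to -13120 = 1100110011000000
R = −(-13120) = 13120 = 0011001101000000
R = 13120 + (-26406) = -13286 = 1100110000011010
R = NOT 1100110000011010 = 0011001111100101 = 13285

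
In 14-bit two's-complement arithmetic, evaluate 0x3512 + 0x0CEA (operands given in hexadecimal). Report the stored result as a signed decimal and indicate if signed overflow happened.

508; no overflow

0x3512 = 11010100010010 = -2798 (signed)
0x0CEA = 00110011101010 = 3306 (signed)
  11010100010010
+ 00110011101010
= 00000111111100  (discard carry-out 1)
Result 00000111111100: MSB = 0 → value 508.
Addends have opposite signs, so signed overflow cannot occur.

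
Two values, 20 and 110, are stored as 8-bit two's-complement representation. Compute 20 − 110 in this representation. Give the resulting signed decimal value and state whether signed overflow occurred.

20 → 00010100
110 → 01101110
Subtract via negate-and-add: invert 01101110 + 1 = 10010010 (i.e. -110).
  00010100
+ 10010010
= 10100110
Result 10100110: MSB = 1 → 166 − 256 = -90.
Addends (after negating the subtrahend) have opposite signs, so signed overflow cannot occur.

-90; no overflow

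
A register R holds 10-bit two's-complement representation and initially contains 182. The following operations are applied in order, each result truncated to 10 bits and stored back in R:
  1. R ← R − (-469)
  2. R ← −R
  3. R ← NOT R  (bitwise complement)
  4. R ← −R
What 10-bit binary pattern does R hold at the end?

Start: R = 182 = 0010110110.
R = 182 − (-469) = 651; wraps to -373 = 1010001011
R = −(-373) = 373 = 0101110101
R = NOT 0101110101 = 1010001010 = -374
R = −(-374) = 374 = 0101110110

0101110110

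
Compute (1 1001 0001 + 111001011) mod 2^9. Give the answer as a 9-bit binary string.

101011100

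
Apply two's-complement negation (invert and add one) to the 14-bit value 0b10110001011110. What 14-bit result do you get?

Invert: 01001110100001. Add 1: 01001110100010.

01001110100010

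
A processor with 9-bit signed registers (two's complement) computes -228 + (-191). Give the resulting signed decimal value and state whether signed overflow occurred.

-228 → 100011100
-191 → 101000001
  100011100
+ 101000001
= 001011101  (discard carry-out 1)
Result 001011101: MSB = 0 → value 93.
Both addends are negative but the stored result is non-negative: signed overflow. The true value -228 + (-191) = -419 lies outside [-256, 255].

93; overflow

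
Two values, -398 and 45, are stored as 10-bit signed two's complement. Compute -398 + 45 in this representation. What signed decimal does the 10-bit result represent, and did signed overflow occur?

-353; no overflow

-398 → 1001110010
45 → 0000101101
  1001110010
+ 0000101101
= 1010011111
Result 1010011111: MSB = 1 → 671 − 1024 = -353.
Addends have opposite signs, so signed overflow cannot occur.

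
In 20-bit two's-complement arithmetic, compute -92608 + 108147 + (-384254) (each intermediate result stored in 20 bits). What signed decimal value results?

-368715

-92608 + 108147 = 15539 (00000011110010110011)
15539 + (-384254) = -368715 (10100101111110110101)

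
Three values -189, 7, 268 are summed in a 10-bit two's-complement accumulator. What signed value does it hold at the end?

-189 + 7 = -182 (1101001010)
-182 + 268 = 86 (0001010110)

86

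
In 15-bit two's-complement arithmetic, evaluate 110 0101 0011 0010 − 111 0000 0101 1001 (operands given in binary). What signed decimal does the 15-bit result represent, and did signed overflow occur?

-2855; no overflow

110 0101 0011 0010 → 110010100110010 = -6862 (signed)
111 0000 0101 1001 → 111000001011001 = -4007 (signed)
Subtract via negate-and-add: invert 111000001011001 + 1 = 000111110100111 (i.e. 4007).
  110010100110010
+ 000111110100111
= 111010011011001
Result 111010011011001: MSB = 1 → 29913 − 32768 = -2855.
Addends (after negating the subtrahend) have opposite signs, so signed overflow cannot occur.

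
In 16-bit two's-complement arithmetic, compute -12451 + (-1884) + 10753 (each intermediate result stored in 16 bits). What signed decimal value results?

-3582

-12451 + (-1884) = -14335 (1100100000000001)
-14335 + 10753 = -3582 (1111001000000010)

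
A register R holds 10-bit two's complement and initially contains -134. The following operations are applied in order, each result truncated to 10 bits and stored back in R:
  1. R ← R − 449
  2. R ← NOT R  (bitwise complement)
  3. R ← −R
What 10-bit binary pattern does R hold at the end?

0110111010

Start: R = -134 = 1101111010.
R = -134 − 449 = -583; wraps to 441 = 0110111001
R = NOT 0110111001 = 1001000110 = -442
R = −(-442) = 442 = 0110111010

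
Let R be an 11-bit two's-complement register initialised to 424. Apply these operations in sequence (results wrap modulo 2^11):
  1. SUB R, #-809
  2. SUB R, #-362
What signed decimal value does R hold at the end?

-453

Start: R = 424 = 00110101000.
R = 424 − (-809) = 1233; wraps to -815 = 10011010001
R = -815 − (-362) = -453 = 11000111011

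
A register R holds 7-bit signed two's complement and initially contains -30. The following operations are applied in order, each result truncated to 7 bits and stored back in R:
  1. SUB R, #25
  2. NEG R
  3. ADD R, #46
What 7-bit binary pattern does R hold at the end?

Start: R = -30 = 1100010.
R = -30 − 25 = -55 = 1001001
R = −(-55) = 55 = 0110111
R = 55 + 46 = 101; wraps to -27 = 1100101

1100101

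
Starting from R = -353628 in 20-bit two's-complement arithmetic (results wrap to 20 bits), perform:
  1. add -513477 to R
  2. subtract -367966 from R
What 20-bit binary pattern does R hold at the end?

10000110001000111101

Start: R = -353628 = 10101001101010100100.
R = -353628 + (-513477) = -867105; wraps to 181471 = 00101100010011011111
R = 181471 − (-367966) = 549437; wraps to -499139 = 10000110001000111101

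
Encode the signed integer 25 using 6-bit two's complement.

011001

25 is non-negative, so write it directly in 6 bits: 011001.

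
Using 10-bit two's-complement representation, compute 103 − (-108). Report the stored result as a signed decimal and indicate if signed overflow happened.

211; no overflow

103 → 0001100111
-108 → 1110010100
Subtract via negate-and-add: invert 1110010100 + 1 = 0001101100 (i.e. 108).
  0001100111
+ 0001101100
= 0011010011
Result 0011010011: MSB = 0 → value 211.
Both addends (after negating the subtrahend) are non-negative and so is the stored result: no signed overflow.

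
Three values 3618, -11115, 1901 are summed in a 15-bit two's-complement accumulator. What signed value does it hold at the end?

-5596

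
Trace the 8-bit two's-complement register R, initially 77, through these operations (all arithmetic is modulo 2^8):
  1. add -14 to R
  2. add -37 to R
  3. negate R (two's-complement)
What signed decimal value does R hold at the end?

Start: R = 77 = 01001101.
R = 77 + (-14) = 63 = 00111111
R = 63 + (-37) = 26 = 00011010
R = −(26) = -26 = 11100110

-26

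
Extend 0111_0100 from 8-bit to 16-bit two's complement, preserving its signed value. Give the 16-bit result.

0000000001110100

MSB of 01110100 is 0; replicate it into the new high bits.
00000000|01110100 → 0000000001110100 (still 116).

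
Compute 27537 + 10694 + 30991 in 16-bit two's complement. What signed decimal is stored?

27537 + 10694 = 38231 → wraps to -27305 (1001010101010111)
-27305 + 30991 = 3686 (0000111001100110)

3686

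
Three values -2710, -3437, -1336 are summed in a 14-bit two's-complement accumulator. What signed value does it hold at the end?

-7483

-2710 + (-3437) = -6147 (10011111111101)
-6147 + (-1336) = -7483 (10001011000101)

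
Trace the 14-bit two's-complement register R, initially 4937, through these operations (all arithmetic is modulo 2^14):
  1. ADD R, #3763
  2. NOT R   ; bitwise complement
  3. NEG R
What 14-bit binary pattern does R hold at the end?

Start: R = 4937 = 01001101001001.
R = 4937 + 3763 = 8700; wraps to -7684 = 10000111111100
R = NOT 10000111111100 = 01111000000011 = 7683
R = −(7683) = -7683 = 10000111111101

10000111111101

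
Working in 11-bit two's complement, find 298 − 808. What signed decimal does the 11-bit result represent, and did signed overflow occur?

298 → 00100101010
808 → 01100101000
Subtract via negate-and-add: invert 01100101000 + 1 = 10011011000 (i.e. -808).
  00100101010
+ 10011011000
= 11000000010
Result 11000000010: MSB = 1 → 1538 − 2048 = -510.
Addends (after negating the subtrahend) have opposite signs, so signed overflow cannot occur.

-510; no overflow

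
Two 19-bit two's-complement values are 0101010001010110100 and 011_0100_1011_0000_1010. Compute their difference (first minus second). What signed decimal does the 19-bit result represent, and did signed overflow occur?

-43094; no overflow

0101010001010110100 = 172724 (signed)
011_0100_1011_0000_1010 → 0110100101100001010 = 215818 (signed)
Subtract via negate-and-add: invert 0110100101100001010 + 1 = 1001011010011110110 (i.e. -215818).
  0101010001010110100
+ 1001011010011110110
= 1110101011110101010
Result 1110101011110101010: MSB = 1 → 481194 − 524288 = -43094.
Addends (after negating the subtrahend) have opposite signs, so signed overflow cannot occur.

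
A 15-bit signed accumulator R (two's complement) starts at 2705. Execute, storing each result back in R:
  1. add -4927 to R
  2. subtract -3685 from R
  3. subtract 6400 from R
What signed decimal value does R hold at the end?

-4937

Start: R = 2705 = 000101010010001.
R = 2705 + (-4927) = -2222 = 111011101010010
R = -2222 − (-3685) = 1463 = 000010110110111
R = 1463 − 6400 = -4937 = 110110010110111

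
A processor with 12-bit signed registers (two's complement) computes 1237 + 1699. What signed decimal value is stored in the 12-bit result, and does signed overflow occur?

-1160; overflow

1237 → 010011010101
1699 → 011010100011
  010011010101
+ 011010100011
= 101101111000
Result 101101111000: MSB = 1 → 2936 − 4096 = -1160.
Both addends are non-negative but the stored result is negative: signed overflow. The true value 1237 + 1699 = 2936 lies outside [-2048, 2047].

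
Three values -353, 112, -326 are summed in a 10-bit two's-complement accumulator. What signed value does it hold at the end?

457

-353 + 112 = -241 (1100001111)
-241 + (-326) = -567 → wraps to 457 (0111001001)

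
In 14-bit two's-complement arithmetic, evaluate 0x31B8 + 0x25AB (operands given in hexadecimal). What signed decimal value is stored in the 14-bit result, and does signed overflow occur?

5987; overflow

0x31B8 = 11000110111000 = -3656 (signed)
0x25AB = 10010110101011 = -6741 (signed)
  11000110111000
+ 10010110101011
= 01011101100011  (discard carry-out 1)
Result 01011101100011: MSB = 0 → value 5987.
Both addends are negative but the stored result is non-negative: signed overflow. The true value -3656 + (-6741) = -10397 lies outside [-8192, 8191].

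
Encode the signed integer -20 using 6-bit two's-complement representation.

|-20| = 20 = 010100 in 6 bits.
Invert the bits: 101011. Add 1: 101100.

101100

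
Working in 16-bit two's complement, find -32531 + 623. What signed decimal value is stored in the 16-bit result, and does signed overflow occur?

-32531 → 1000000011101101
623 → 0000001001101111
  1000000011101101
+ 0000001001101111
= 1000001101011100
Result 1000001101011100: MSB = 1 → 33628 − 65536 = -31908.
Addends have opposite signs, so signed overflow cannot occur.

-31908; no overflow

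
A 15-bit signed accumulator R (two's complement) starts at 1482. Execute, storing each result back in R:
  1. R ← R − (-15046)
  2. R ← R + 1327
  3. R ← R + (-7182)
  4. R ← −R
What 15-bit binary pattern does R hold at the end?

101011001001111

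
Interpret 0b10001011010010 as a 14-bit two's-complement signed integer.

-7470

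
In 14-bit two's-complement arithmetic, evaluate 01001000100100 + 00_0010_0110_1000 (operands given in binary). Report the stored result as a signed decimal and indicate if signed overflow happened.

5260; no overflow

01001000100100 = 4644 (signed)
00_0010_0110_1000 → 00001001101000 = 616 (signed)
  01001000100100
+ 00001001101000
= 01010010001100
Result 01010010001100: MSB = 0 → value 5260.
Both addends are non-negative and so is the stored result: no signed overflow.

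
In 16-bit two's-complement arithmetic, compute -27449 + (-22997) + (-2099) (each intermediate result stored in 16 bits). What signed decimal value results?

12991

-27449 + (-22997) = -50446 → wraps to 15090 (0011101011110010)
15090 + (-2099) = 12991 (0011001010111111)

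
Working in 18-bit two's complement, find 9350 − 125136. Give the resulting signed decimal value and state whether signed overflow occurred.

-115786; no overflow

9350 → 000010010010000110
125136 → 011110100011010000
Subtract via negate-and-add: invert 011110100011010000 + 1 = 100001011100110000 (i.e. -125136).
  000010010010000110
+ 100001011100110000
= 100011101110110110
Result 100011101110110110: MSB = 1 → 146358 − 262144 = -115786.
Addends (after negating the subtrahend) have opposite signs, so signed overflow cannot occur.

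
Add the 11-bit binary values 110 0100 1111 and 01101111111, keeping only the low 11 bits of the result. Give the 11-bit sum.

00111001110

  11001001111
+ 01101111111
= 00111001110  (discard carry-out 1)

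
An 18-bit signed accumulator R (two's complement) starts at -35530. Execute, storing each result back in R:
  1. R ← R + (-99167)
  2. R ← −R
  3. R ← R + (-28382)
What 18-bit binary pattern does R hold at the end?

011001111101001011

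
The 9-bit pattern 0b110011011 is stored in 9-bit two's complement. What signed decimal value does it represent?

MSB is 1, so the value is negative.
Unsigned reading: 411. Subtract 2^9 = 512: 411 − 512 = -101.

-101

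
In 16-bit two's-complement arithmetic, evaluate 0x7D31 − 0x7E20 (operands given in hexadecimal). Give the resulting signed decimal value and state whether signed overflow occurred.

-239; no overflow

0x7D31 = 0111110100110001 = 32049 (signed)
0x7E20 = 0111111000100000 = 32288 (signed)
Subtract via negate-and-add: invert 0111111000100000 + 1 = 1000000111100000 (i.e. -32288).
  0111110100110001
+ 1000000111100000
= 1111111100010001
Result 1111111100010001: MSB = 1 → 65297 − 65536 = -239.
Addends (after negating the subtrahend) have opposite signs, so signed overflow cannot occur.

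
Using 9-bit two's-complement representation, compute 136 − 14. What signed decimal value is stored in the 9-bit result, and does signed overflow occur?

136 → 010001000
14 → 000001110
Subtract via negate-and-add: invert 000001110 + 1 = 111110010 (i.e. -14).
  010001000
+ 111110010
= 001111010  (discard carry-out 1)
Result 001111010: MSB = 0 → value 122.
Addends (after negating the subtrahend) have opposite signs, so signed overflow cannot occur.

122; no overflow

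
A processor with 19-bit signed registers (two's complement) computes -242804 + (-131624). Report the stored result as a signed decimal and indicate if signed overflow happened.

-242804 → 1000100101110001100
-131624 → 1011111110111011000
  1000100101110001100
+ 1011111110111011000
= 0100100100101100100  (discard carry-out 1)
Result 0100100100101100100: MSB = 0 → value 149860.
Both addends are negative but the stored result is non-negative: signed overflow. The true value -242804 + (-131624) = -374428 lies outside [-262144, 262143].

149860; overflow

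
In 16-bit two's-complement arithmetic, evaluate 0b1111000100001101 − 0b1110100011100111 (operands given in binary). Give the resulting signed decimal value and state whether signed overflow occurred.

0b1111000100001101 → 1111000100001101 = -3827 (signed)
0b1110100011100111 → 1110100011100111 = -5913 (signed)
Subtract via negate-and-add: invert 1110100011100111 + 1 = 0001011100011001 (i.e. 5913).
  1111000100001101
+ 0001011100011001
= 0000100000100110  (discard carry-out 1)
Result 0000100000100110: MSB = 0 → value 2086.
Addends (after negating the subtrahend) have opposite signs, so signed overflow cannot occur.

2086; no overflow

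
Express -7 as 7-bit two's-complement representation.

1111001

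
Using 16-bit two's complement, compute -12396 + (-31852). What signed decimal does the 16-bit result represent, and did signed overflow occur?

21288; overflow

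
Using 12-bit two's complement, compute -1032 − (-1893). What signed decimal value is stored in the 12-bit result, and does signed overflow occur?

861; no overflow

-1032 → 101111111000
-1893 → 100010011011
Subtract via negate-and-add: invert 100010011011 + 1 = 011101100101 (i.e. 1893).
  101111111000
+ 011101100101
= 001101011101  (discard carry-out 1)
Result 001101011101: MSB = 0 → value 861.
Addends (after negating the subtrahend) have opposite signs, so signed overflow cannot occur.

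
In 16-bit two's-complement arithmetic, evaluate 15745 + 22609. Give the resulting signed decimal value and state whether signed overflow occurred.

15745 → 0011110110000001
22609 → 0101100001010001
  0011110110000001
+ 0101100001010001
= 1001010111010010
Result 1001010111010010: MSB = 1 → 38354 − 65536 = -27182.
Both addends are non-negative but the stored result is negative: signed overflow. The true value 15745 + 22609 = 38354 lies outside [-32768, 32767].

-27182; overflow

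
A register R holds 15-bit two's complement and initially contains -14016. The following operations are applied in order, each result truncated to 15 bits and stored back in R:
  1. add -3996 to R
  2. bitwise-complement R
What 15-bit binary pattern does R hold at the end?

Start: R = -14016 = 100100101000000.
R = -14016 + (-3996) = -18012; wraps to 14756 = 011100110100100
R = NOT 011100110100100 = 100011001011011 = -14757

100011001011011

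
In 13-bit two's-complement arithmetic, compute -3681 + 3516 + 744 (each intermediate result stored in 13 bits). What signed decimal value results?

579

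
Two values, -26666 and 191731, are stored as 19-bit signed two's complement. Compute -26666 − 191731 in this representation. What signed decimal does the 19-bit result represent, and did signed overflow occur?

-218397; no overflow

-26666 → 1111001011111010110
191731 → 0101110110011110011
Subtract via negate-and-add: invert 0101110110011110011 + 1 = 1010001001100001101 (i.e. -191731).
  1111001011111010110
+ 1010001001100001101
= 1001010101011100011  (discard carry-out 1)
Result 1001010101011100011: MSB = 1 → 305891 − 524288 = -218397.
Both addends (after negating the subtrahend) are negative and so is the stored result: no signed overflow.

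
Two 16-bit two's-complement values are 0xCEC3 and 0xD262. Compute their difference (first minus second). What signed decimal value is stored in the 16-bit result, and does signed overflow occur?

-927; no overflow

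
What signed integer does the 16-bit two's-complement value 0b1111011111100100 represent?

MSB is 1, so the value is negative.
Unsigned reading: 63460. Subtract 2^16 = 65536: 63460 − 65536 = -2076.

-2076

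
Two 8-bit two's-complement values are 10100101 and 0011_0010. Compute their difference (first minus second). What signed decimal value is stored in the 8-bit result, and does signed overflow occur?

10100101 = -91 (signed)
0011_0010 → 00110010 = 50 (signed)
Subtract via negate-and-add: invert 00110010 + 1 = 11001110 (i.e. -50).
  10100101
+ 11001110
= 01110011  (discard carry-out 1)
Result 01110011: MSB = 0 → value 115.
Both addends (after negating the subtrahend) are negative but the stored result is non-negative: signed overflow. The true value -91 − 50 = -141 lies outside [-128, 127].

115; overflow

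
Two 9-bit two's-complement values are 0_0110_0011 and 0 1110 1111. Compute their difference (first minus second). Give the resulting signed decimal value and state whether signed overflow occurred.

0_0110_0011 → 001100011 = 99 (signed)
0 1110 1111 → 011101111 = 239 (signed)
Subtract via negate-and-add: invert 011101111 + 1 = 100010001 (i.e. -239).
  001100011
+ 100010001
= 101110100
Result 101110100: MSB = 1 → 372 − 512 = -140.
Addends (after negating the subtrahend) have opposite signs, so signed overflow cannot occur.

-140; no overflow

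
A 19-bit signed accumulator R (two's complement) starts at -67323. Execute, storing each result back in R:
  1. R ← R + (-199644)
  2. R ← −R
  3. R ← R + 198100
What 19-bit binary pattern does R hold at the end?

1110001100010101011

Start: R = -67323 = 1101111100100000101.
R = -67323 + (-199644) = -266967; wraps to 257321 = 0111110110100101001
R = −(257321) = -257321 = 1000001001011010111
R = -257321 + 198100 = -59221 = 1110001100010101011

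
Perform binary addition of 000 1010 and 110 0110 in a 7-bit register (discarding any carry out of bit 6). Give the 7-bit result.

1110000

  0001010
+ 1100110
= 1110000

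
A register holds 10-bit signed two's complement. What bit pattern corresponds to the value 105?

105 is non-negative, so write it directly in 10 bits: 0001101001.

0001101001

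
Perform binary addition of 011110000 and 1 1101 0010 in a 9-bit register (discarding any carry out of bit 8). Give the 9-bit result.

011000010

  011110000
+ 111010010
= 011000010  (discard carry-out 1)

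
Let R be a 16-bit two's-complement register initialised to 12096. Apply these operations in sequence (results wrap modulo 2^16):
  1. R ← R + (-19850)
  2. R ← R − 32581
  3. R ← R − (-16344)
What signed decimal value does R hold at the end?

-23991

Start: R = 12096 = 0010111101000000.
R = 12096 + (-19850) = -7754 = 1110000110110110
R = -7754 − 32581 = -40335; wraps to 25201 = 0110001001110001
R = 25201 − (-16344) = 41545; wraps to -23991 = 1010001001001001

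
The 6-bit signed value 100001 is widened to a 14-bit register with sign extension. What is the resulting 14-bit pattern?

MSB of 100001 is 1; replicate it into the new high bits.
11111111|100001 → 11111111100001 (still -31).

11111111100001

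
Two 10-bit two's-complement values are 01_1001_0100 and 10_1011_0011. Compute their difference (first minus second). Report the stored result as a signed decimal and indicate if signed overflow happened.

-287; overflow

01_1001_0100 → 0110010100 = 404 (signed)
10_1011_0011 → 1010110011 = -333 (signed)
Subtract via negate-and-add: invert 1010110011 + 1 = 0101001101 (i.e. 333).
  0110010100
+ 0101001101
= 1011100001
Result 1011100001: MSB = 1 → 737 − 1024 = -287.
Both addends (after negating the subtrahend) are non-negative but the stored result is negative: signed overflow. The true value 404 − (-333) = 737 lies outside [-512, 511].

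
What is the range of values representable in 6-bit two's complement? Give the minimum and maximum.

Minimum: −2^5 = -32.
Maximum: 2^5 − 1 = 31.

min = -32, max = 31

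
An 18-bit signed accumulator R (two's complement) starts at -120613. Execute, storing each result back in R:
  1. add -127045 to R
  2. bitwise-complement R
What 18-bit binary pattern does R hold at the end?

Start: R = -120613 = 100010100011011011.
R = -120613 + (-127045) = -247658; wraps to 14486 = 000011100010010110
R = NOT 000011100010010110 = 111100011101101001 = -14487

111100011101101001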